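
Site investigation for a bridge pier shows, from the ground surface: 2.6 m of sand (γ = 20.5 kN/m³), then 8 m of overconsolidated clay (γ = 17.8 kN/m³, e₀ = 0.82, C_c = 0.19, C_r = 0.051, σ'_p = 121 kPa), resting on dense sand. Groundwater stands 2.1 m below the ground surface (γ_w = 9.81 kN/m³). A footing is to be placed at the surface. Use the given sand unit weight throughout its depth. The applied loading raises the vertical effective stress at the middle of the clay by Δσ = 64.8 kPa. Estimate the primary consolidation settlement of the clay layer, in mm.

Mid-depth of clay below the ground surface: z = 2.6 + 8/2 = 6.6 m.
Total vertical stress at mid-clay: σ_v = 20.5×2.6 + 17.8×4 = 124.5 kPa.
Pore pressure: u = 9.81×(6.6 − 2.1) = 44.145 kPa.
Initial effective stress: σ'_0 = σ_v − u = 124.5 − 44.145 = 80.355 kPa.
Final effective stress: σ'_f = 80.355 + 64.8 = 145.16 kPa.
σ'_f = 145.16 > σ'_p = 121 kPa, so the stress path crosses the preconsolidation pressure — recompression up to σ'_p, then virgin compression beyond:
S_c = H/(1+e₀)·[C_r·log₁₀(σ'_p/σ'_0) + C_c·log₁₀(σ'_f/σ'_p)]
    = 8/1.82 × [0.051×log₁₀(121/80.355) + 0.19×log₁₀(145.16/121)]
    = 4.3956 × [0.0090664 + 0.015022] = 0.1059 m

S_c ≈ 106 mm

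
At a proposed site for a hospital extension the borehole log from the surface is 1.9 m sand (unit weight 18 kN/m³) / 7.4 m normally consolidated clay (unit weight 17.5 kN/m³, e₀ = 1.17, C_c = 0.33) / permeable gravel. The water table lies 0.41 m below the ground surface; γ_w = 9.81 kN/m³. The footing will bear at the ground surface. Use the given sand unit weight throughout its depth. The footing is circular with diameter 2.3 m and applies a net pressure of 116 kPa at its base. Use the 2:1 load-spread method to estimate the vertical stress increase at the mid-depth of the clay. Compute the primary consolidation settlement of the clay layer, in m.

Mid-depth of clay below the ground surface: z = 1.9 + 7.4/2 = 5.6 m.
Total vertical stress at mid-clay: σ_v = 18×1.9 + 17.5×3.7 = 98.95 kPa.
Pore pressure: u = 9.81×(5.6 − 0.41) = 50.914 kPa.
Initial effective stress: σ'_0 = σ_v − u = 98.95 − 50.914 = 48.036 kPa.
Stress increase at mid-clay by the 2:1 spreading method:
Δσ ≈ qD²/(D+z)² = 116×2.3²/(2.3+5.6)² = 9.8324 kPa
Final effective stress: σ'_f = σ'_0 + Δσ = 48.036 + 9.8324 = 57.868 kPa.
Normally consolidated clay, so the full stress increment lies on the virgin compression line:
S_c = C_c·H/(1+e₀)·log₁₀(σ'_f/σ'_0) = 0.33×7.4/(1+1.17)×log₁₀(57.868/48.036)
    = 1.1253 × 0.080872 = 0.09101 m

S_c ≈ 0.091 m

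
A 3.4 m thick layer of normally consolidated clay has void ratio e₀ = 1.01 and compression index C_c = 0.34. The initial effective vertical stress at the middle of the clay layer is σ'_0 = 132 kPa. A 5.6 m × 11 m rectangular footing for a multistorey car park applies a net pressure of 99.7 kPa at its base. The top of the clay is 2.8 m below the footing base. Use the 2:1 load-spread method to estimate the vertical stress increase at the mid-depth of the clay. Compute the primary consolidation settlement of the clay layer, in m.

S_c ≈ 0.065 m

Mid-depth of clay below the footing base: z = 2.8 + 3.4/2 = 4.5 m.
Stress increase at mid-clay by the 2:1 spreading method:
Δσ = qBL/((B+z)(L+z)) = 99.7×5.6×11/((5.6+4.5)(11+4.5)) = 39.23 kPa
Final effective stress: σ'_f = σ'_0 + Δσ = 132 + 39.23 = 171.23 kPa.
Normally consolidated clay, so the full stress increment lies on the virgin compression line:
S_c = C_c·H/(1+e₀)·log₁₀(σ'_f/σ'_0) = 0.34×3.4/(1+1.01)×log₁₀(171.23/132)
    = 0.57512 × 0.11301 = 0.06499 m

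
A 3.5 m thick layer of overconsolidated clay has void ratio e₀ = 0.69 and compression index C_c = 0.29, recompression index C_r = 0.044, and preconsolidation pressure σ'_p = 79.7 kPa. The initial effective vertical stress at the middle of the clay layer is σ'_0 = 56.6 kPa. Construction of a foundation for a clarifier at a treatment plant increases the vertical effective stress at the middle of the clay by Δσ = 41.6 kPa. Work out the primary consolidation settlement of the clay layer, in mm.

S_c ≈ 68 mm

Final effective stress: σ'_f = 56.6 + 41.6 = 98.2 kPa.
σ'_f = 98.2 > σ'_p = 79.7 kPa, so the stress path crosses the preconsolidation pressure — recompression up to σ'_p, then virgin compression beyond:
S_c = H/(1+e₀)·[C_r·log₁₀(σ'_p/σ'_0) + C_c·log₁₀(σ'_f/σ'_p)]
    = 3.5/1.69 × [0.044×log₁₀(79.7/56.6) + 0.29×log₁₀(98.2/79.7)]
    = 2.071 × [0.0065402 + 0.026289] = 0.06799 m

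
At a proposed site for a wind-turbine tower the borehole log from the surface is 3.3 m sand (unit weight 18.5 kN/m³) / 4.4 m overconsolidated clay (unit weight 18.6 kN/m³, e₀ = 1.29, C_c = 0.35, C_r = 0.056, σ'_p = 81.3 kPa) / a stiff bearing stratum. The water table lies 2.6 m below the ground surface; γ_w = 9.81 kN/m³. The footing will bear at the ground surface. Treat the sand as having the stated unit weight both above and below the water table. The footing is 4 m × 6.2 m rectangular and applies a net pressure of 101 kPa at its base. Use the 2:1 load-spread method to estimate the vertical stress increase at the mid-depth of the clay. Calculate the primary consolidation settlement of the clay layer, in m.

Mid-depth of clay below the ground surface: z = 3.3 + 4.4/2 = 5.5 m.
Total vertical stress at mid-clay: σ_v = 18.5×3.3 + 18.6×2.2 = 101.97 kPa.
Pore pressure: u = 9.81×(5.5 − 2.6) = 28.449 kPa.
Initial effective stress: σ'_0 = σ_v − u = 101.97 − 28.449 = 73.521 kPa.
Stress increase at mid-clay by the 2:1 spreading method:
Δσ = qBL/((B+z)(L+z)) = 101×4×6.2/((4+5.5)(6.2+5.5)) = 22.535 kPa
Final effective stress: σ'_f = 73.521 + 22.535 = 96.056 kPa.
σ'_f = 96.056 > σ'_p = 81.3 kPa, so the stress path crosses the preconsolidation pressure — recompression up to σ'_p, then virgin compression beyond:
S_c = H/(1+e₀)·[C_r·log₁₀(σ'_p/σ'_0) + C_c·log₁₀(σ'_f/σ'_p)]
    = 4.4/2.29 × [0.056×log₁₀(81.3/73.521) + 0.35×log₁₀(96.056/81.3)]
    = 1.9214 × [0.002446 + 0.025352] = 0.05341 m

S_c ≈ 0.0534 m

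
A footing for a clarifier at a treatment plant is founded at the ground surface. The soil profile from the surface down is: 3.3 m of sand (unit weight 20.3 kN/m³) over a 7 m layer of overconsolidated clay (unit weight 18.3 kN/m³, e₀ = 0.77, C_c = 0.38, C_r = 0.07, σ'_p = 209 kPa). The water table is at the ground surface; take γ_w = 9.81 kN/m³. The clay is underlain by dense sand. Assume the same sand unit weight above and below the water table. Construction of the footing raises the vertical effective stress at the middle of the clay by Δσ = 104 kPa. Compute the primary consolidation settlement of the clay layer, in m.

S_c ≈ 0.116 m

Mid-depth of clay below the ground surface: z = 3.3 + 7/2 = 6.8 m.
Total vertical stress at mid-clay: σ_v = 20.3×3.3 + 18.3×3.5 = 131.04 kPa.
Pore pressure: u = 9.81×(6.8 − 0) = 66.708 kPa.
Initial effective stress: σ'_0 = σ_v − u = 131.04 − 66.708 = 64.332 kPa.
Final effective stress: σ'_f = 64.332 + 104 = 168.33 kPa.
σ'_f = 168.33 ≤ σ'_p = 209 kPa, so the clay remains overconsolidated and only the recompression index applies:
S_c = C_r·H/(1+e₀)·log₁₀(σ'_f/σ'_0) = 0.07×7/1.77×log₁₀(168.33/64.332)
    = 0.27684 × 0.41773 = 0.1156 m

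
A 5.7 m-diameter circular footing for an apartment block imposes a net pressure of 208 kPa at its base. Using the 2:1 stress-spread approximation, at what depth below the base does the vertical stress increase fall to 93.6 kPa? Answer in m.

2:1 spreading — at depth z the loaded area has grown by z in each plan dimension:
qD²/(D+z)² = Δσ_z ⇒ z = D(√(q/Δσ_z) − 1) = 5.7×(√(208/93.6) − 1) = 2.797 m

z ≈ 2.8 m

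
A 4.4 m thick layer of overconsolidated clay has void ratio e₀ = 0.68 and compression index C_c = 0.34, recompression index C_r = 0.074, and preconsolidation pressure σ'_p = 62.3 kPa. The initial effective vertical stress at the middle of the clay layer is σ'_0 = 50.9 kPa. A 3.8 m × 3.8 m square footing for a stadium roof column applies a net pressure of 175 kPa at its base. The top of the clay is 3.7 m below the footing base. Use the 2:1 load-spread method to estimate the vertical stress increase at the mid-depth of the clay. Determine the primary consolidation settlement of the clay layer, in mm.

S_c ≈ 103 mm

Mid-depth of clay below the footing base: z = 3.7 + 4.4/2 = 5.9 m.
Stress increase at mid-clay by the 2:1 spreading method:
Δσ = qBL/((B+z)(L+z)) = 175×3.8×3.8/((3.8+5.9)(3.8+5.9)) = 26.857 kPa
Final effective stress: σ'_f = 50.9 + 26.857 = 77.757 kPa.
σ'_f = 77.757 > σ'_p = 62.3 kPa, so the stress path crosses the preconsolidation pressure — recompression up to σ'_p, then virgin compression beyond:
S_c = H/(1+e₀)·[C_r·log₁₀(σ'_p/σ'_0) + C_c·log₁₀(σ'_f/σ'_p)]
    = 4.4/1.68 × [0.074×log₁₀(62.3/50.9) + 0.34×log₁₀(77.757/62.3)]
    = 2.619 × [0.006495 + 0.032725] = 0.1027 m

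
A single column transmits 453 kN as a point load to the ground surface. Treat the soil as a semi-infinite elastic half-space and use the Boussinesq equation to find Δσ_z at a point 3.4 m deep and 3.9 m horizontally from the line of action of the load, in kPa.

Boussinesq vertical stress below a point load on an elastic half-space:
Δσ_z = 3P/(2πz²) · [1 + (r/z)²]^(−5/2)
r/z = 3.9/3.4 = 1.1471; [1+(r/z)²]^(−5/2) = 0.12254.
Δσ_z = 3×453/(2π×3.4²) × 0.12254 = 18.71 × 0.12254 = 2.293 kPa

Δσ_z ≈ 2.29 kPa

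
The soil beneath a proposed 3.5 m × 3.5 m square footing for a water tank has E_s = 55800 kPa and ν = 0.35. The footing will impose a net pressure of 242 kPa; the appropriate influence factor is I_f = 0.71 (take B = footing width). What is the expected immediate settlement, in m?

Immediate (elastic) settlement: S_e = q·B·(1−ν²)/E_s · I_f.
S_e = 242 × 3.5 × (1 − 0.35²) / 55800 × 0.71
    = 242 × 3.5 × 0.8775 / 55800 × 0.71
    = 0.009457 m

S_e ≈ 0.00946 m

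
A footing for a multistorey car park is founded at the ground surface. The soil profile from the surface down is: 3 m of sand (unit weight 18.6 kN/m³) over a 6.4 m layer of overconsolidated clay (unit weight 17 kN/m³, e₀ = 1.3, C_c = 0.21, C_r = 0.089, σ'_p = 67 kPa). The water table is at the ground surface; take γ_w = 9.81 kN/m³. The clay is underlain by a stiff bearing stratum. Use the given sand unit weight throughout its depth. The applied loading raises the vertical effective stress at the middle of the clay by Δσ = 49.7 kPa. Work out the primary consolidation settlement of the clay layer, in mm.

Mid-depth of clay below the ground surface: z = 3 + 6.4/2 = 6.2 m.
Total vertical stress at mid-clay: σ_v = 18.6×3 + 17×3.2 = 110.2 kPa.
Pore pressure: u = 9.81×(6.2 − 0) = 60.822 kPa.
Initial effective stress: σ'_0 = σ_v − u = 110.2 − 60.822 = 49.378 kPa.
Final effective stress: σ'_f = 49.378 + 49.7 = 99.078 kPa.
σ'_f = 99.078 > σ'_p = 67 kPa, so the stress path crosses the preconsolidation pressure — recompression up to σ'_p, then virgin compression beyond:
S_c = H/(1+e₀)·[C_r·log₁₀(σ'_p/σ'_0) + C_c·log₁₀(σ'_f/σ'_p)]
    = 6.4/2.3 × [0.089×log₁₀(67/49.378) + 0.21×log₁₀(99.078/67)]
    = 2.7826 × [0.011796 + 0.03568] = 0.1321 m

S_c ≈ 132 mm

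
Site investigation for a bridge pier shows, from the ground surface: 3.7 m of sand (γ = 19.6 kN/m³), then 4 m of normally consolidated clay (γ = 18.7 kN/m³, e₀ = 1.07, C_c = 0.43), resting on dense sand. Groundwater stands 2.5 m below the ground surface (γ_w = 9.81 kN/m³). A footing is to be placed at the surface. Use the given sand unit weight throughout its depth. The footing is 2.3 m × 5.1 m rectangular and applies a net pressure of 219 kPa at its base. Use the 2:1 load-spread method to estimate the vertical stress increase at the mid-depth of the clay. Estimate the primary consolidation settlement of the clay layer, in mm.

Mid-depth of clay below the ground surface: z = 3.7 + 4/2 = 5.7 m.
Total vertical stress at mid-clay: σ_v = 19.6×3.7 + 18.7×2 = 109.92 kPa.
Pore pressure: u = 9.81×(5.7 − 2.5) = 31.392 kPa.
Initial effective stress: σ'_0 = σ_v − u = 109.92 − 31.392 = 78.528 kPa.
Stress increase at mid-clay by the 2:1 spreading method:
Δσ = qBL/((B+z)(L+z)) = 219×2.3×5.1/((2.3+5.7)(5.1+5.7)) = 29.732 kPa
Final effective stress: σ'_f = σ'_0 + Δσ = 78.528 + 29.732 = 108.26 kPa.
Normally consolidated clay, so the full stress increment lies on the virgin compression line:
S_c = C_c·H/(1+e₀)·log₁₀(σ'_f/σ'_0) = 0.43×4/(1+1.07)×log₁₀(108.26/78.528)
    = 0.83092 × 0.13944 = 0.1159 m

S_c ≈ 116 mm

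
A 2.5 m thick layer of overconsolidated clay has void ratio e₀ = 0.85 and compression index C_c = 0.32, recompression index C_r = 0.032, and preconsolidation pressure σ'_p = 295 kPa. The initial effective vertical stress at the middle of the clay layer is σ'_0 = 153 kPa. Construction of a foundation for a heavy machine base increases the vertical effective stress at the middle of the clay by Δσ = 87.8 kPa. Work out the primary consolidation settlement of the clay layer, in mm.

Final effective stress: σ'_f = 153 + 87.8 = 240.8 kPa.
σ'_f = 240.8 ≤ σ'_p = 295 kPa, so the clay remains overconsolidated and only the recompression index applies:
S_c = C_r·H/(1+e₀)·log₁₀(σ'_f/σ'_0) = 0.032×2.5/1.85×log₁₀(240.8/153)
    = 0.043245 × 0.19697 = 0.008518 m

S_c ≈ 8.52 mm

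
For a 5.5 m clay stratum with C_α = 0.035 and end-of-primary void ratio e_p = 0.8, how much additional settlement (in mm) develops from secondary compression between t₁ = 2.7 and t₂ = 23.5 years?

Secondary compression: S_s = C_α·H/(1+e_p)·log₁₀(t₂/t₁)
S_s = 0.035×5.5/(1+0.8)×log₁₀(23.5/2.7)
    = 0.1069 × 0.9397 = 0.1005 m

S_s ≈ 100 mm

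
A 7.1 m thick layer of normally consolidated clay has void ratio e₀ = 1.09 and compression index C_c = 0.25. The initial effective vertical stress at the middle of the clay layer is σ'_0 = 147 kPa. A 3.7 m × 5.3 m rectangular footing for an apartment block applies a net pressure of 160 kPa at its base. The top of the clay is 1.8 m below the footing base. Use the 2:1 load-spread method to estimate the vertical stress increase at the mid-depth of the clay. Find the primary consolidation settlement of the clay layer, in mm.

Mid-depth of clay below the footing base: z = 1.8 + 7.1/2 = 5.35 m.
Stress increase at mid-clay by the 2:1 spreading method:
Δσ = qBL/((B+z)(L+z)) = 160×3.7×5.3/((3.7+5.35)(5.3+5.35)) = 32.554 kPa
Final effective stress: σ'_f = σ'_0 + Δσ = 147 + 32.554 = 179.55 kPa.
Normally consolidated clay, so the full stress increment lies on the virgin compression line:
S_c = C_c·H/(1+e₀)·log₁₀(σ'_f/σ'_0) = 0.25×7.1/(1+1.09)×log₁₀(179.55/147)
    = 0.84928 × 0.086868 = 0.07378 m

S_c ≈ 73.8 mm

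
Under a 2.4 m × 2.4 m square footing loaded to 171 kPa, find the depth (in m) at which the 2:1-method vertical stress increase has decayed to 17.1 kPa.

z ≈ 5.19 m

2:1 spreading — at depth z the loaded area has grown by z in each plan dimension:
qB²/(B+z)² = Δσ_z ⇒ z = B(√(q/Δσ_z) − 1) = 2.4×(√(171/17.1) − 1) = 5.189 m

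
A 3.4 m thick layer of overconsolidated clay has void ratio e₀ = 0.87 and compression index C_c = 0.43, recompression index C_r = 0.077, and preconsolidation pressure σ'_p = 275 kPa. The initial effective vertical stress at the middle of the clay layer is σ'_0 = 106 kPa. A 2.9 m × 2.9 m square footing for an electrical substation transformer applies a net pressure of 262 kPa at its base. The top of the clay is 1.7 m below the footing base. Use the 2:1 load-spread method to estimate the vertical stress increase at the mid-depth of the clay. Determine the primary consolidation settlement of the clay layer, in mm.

Mid-depth of clay below the footing base: z = 1.7 + 3.4/2 = 3.4 m.
Stress increase at mid-clay by the 2:1 spreading method:
Δσ = qBL/((B+z)(L+z)) = 262×2.9×2.9/((2.9+3.4)(2.9+3.4)) = 55.516 kPa
Final effective stress: σ'_f = 106 + 55.516 = 161.52 kPa.
σ'_f = 161.52 ≤ σ'_p = 275 kPa, so the clay remains overconsolidated and only the recompression index applies:
S_c = C_r·H/(1+e₀)·log₁₀(σ'_f/σ'_0) = 0.077×3.4/1.87×log₁₀(161.52/106)
    = 0.14 × 0.18292 = 0.02561 m

S_c ≈ 25.6 mm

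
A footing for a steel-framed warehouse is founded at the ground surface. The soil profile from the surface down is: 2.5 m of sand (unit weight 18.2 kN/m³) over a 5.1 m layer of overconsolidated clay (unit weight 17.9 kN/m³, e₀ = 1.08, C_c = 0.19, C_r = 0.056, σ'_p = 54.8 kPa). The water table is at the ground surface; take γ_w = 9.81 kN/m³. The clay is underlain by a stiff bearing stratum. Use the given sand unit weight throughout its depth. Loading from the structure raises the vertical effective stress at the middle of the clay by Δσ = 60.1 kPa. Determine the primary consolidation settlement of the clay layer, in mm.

S_c ≈ 142 mm

Mid-depth of clay below the ground surface: z = 2.5 + 5.1/2 = 5.05 m.
Total vertical stress at mid-clay: σ_v = 18.2×2.5 + 17.9×2.55 = 91.145 kPa.
Pore pressure: u = 9.81×(5.05 − 0) = 49.541 kPa.
Initial effective stress: σ'_0 = σ_v − u = 91.145 − 49.541 = 41.604 kPa.
Final effective stress: σ'_f = 41.604 + 60.1 = 101.7 kPa.
σ'_f = 101.7 > σ'_p = 54.8 kPa, so the stress path crosses the preconsolidation pressure — recompression up to σ'_p, then virgin compression beyond:
S_c = H/(1+e₀)·[C_r·log₁₀(σ'_p/σ'_0) + C_c·log₁₀(σ'_f/σ'_p)]
    = 5.1/2.08 × [0.056×log₁₀(54.8/41.604) + 0.19×log₁₀(101.7/54.8)]
    = 2.4519 × [0.0067001 + 0.051023] = 0.1415 m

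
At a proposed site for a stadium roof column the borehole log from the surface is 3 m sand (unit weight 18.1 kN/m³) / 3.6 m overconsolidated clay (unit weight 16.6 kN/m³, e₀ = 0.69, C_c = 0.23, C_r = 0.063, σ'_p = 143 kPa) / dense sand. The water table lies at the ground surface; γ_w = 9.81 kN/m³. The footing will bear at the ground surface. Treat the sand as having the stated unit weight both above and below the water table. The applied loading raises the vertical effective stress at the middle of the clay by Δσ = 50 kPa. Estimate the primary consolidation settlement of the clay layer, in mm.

Mid-depth of clay below the ground surface: z = 3 + 3.6/2 = 4.8 m.
Total vertical stress at mid-clay: σ_v = 18.1×3 + 16.6×1.8 = 84.18 kPa.
Pore pressure: u = 9.81×(4.8 − 0) = 47.088 kPa.
Initial effective stress: σ'_0 = σ_v − u = 84.18 − 47.088 = 37.092 kPa.
Final effective stress: σ'_f = 37.092 + 50 = 87.092 kPa.
σ'_f = 87.092 ≤ σ'_p = 143 kPa, so the clay remains overconsolidated and only the recompression index applies:
S_c = C_r·H/(1+e₀)·log₁₀(σ'_f/σ'_0) = 0.063×3.6/1.69×log₁₀(87.092/37.092)
    = 0.1342 × 0.3707 = 0.04975 m

S_c ≈ 49.7 mm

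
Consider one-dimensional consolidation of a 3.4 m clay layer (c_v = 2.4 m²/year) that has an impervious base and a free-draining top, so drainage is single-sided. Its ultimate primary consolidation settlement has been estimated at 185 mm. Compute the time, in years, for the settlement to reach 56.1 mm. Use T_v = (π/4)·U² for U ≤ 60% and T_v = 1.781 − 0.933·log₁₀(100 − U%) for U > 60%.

Drainage path length: H_d = H = 3.4 m (single drainage).
U = S(t)/S_ult = 56.1/185 = 0.3032.
U ≤ 60%: T_v = (π/4)·U² = (π/4)×0.30324² = 0.072222.
t = T_v·H_d²/c_v = 0.072222×3.4²/2.4 = 0.3479 years.

t ≈ 0.348 years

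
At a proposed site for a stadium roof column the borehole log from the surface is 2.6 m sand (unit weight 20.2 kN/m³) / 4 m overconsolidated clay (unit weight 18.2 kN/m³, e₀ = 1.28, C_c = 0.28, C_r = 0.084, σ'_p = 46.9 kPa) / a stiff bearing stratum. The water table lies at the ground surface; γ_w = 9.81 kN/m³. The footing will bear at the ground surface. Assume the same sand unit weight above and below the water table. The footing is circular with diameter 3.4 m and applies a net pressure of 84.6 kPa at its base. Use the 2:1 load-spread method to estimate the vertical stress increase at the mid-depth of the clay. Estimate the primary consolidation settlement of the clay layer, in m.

S_c ≈ 0.0536 m

Mid-depth of clay below the ground surface: z = 2.6 + 4/2 = 4.6 m.
Total vertical stress at mid-clay: σ_v = 20.2×2.6 + 18.2×2 = 88.92 kPa.
Pore pressure: u = 9.81×(4.6 − 0) = 45.126 kPa.
Initial effective stress: σ'_0 = σ_v − u = 88.92 − 45.126 = 43.794 kPa.
Stress increase at mid-clay by the 2:1 spreading method:
Δσ ≈ qD²/(D+z)² = 84.6×3.4²/(3.4+4.6)² = 15.281 kPa
Final effective stress: σ'_f = 43.794 + 15.281 = 59.075 kPa.
σ'_f = 59.075 > σ'_p = 46.9 kPa, so the stress path crosses the preconsolidation pressure — recompression up to σ'_p, then virgin compression beyond:
S_c = H/(1+e₀)·[C_r·log₁₀(σ'_p/σ'_0) + C_c·log₁₀(σ'_f/σ'_p)]
    = 4/2.28 × [0.084×log₁₀(46.9/43.794) + 0.28×log₁₀(59.075/46.9)]
    = 1.7544 × [0.0024997 + 0.028065] = 0.05362 m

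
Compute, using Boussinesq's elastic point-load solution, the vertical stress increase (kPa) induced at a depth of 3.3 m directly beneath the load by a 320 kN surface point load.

Δσ_z ≈ 14 kPa

Boussinesq vertical stress below a point load on an elastic half-space:
Δσ_z = 3P/(2πz²) · [1 + (r/z)²]^(−5/2)
r/z = 0/3.3 = 0; [1+(r/z)²]^(−5/2) = 1.
Δσ_z = 3×320/(2π×3.3²) × 1 = 14.03 × 1 = 14.03 kPa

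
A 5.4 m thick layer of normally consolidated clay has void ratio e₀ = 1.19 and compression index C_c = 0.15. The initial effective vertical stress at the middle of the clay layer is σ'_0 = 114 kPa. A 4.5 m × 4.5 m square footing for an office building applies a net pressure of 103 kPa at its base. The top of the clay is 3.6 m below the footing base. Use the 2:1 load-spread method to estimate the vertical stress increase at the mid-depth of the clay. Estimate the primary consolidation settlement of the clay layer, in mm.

Mid-depth of clay below the footing base: z = 3.6 + 5.4/2 = 6.3 m.
Stress increase at mid-clay by the 2:1 spreading method:
Δσ = qBL/((B+z)(L+z)) = 103×4.5×4.5/((4.5+6.3)(4.5+6.3)) = 17.882 kPa
Final effective stress: σ'_f = σ'_0 + Δσ = 114 + 17.882 = 131.88 kPa.
Normally consolidated clay, so the full stress increment lies on the virgin compression line:
S_c = C_c·H/(1+e₀)·log₁₀(σ'_f/σ'_0) = 0.15×5.4/(1+1.19)×log₁₀(131.88/114)
    = 0.36986 × 0.063274 = 0.0234 m

S_c ≈ 23.4 mm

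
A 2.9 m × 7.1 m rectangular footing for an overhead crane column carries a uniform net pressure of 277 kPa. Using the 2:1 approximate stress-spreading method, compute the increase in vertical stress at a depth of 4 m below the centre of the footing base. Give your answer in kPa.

Δσ_z ≈ 74.5 kPa

By the 2:1 method the load spreads at 1 horizontal : 2 vertical, so at depth z the loaded area has grown by z in each plan dimension:
Δσ = qBL/((B+z)(L+z)) = 277×2.9×7.1/((2.9+4)(7.1+4)) = 74.467 kPa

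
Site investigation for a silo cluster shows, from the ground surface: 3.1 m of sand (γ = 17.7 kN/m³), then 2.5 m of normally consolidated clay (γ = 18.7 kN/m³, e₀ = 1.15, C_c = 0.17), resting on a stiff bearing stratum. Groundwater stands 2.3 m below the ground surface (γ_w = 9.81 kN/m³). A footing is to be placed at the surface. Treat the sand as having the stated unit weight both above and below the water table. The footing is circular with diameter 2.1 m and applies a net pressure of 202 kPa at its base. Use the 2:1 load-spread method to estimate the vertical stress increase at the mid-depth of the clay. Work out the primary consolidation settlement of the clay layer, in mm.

Mid-depth of clay below the ground surface: z = 3.1 + 2.5/2 = 4.35 m.
Total vertical stress at mid-clay: σ_v = 17.7×3.1 + 18.7×1.25 = 78.245 kPa.
Pore pressure: u = 9.81×(4.35 − 2.3) = 20.11 kPa.
Initial effective stress: σ'_0 = σ_v − u = 78.245 − 20.11 = 58.135 kPa.
Stress increase at mid-clay by the 2:1 spreading method:
Δσ ≈ qD²/(D+z)² = 202×2.1²/(2.1+4.35)² = 21.413 kPa
Final effective stress: σ'_f = σ'_0 + Δσ = 58.135 + 21.413 = 79.548 kPa.
Normally consolidated clay, so the full stress increment lies on the virgin compression line:
S_c = C_c·H/(1+e₀)·log₁₀(σ'_f/σ'_0) = 0.17×2.5/(1+1.15)×log₁₀(79.548/58.135)
    = 0.19767 × 0.13619 = 0.02692 m

S_c ≈ 26.9 mm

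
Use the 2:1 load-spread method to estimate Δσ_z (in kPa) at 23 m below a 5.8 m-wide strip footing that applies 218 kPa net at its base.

By the 2:1 method the load spreads at 1 horizontal : 2 vertical, so at depth z the loaded area has grown by z in each plan dimension:
Δσ = qB/(B+z) = 218×5.8/(5.8+23) = 43.903 kPa

Δσ_z ≈ 43.9 kPa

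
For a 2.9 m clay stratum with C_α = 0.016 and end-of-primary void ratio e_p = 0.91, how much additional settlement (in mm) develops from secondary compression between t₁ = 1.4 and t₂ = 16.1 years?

S_s ≈ 25.8 mm

Secondary compression: S_s = C_α·H/(1+e_p)·log₁₀(t₂/t₁)
S_s = 0.016×2.9/(1+0.91)×log₁₀(16.1/1.4)
    = 0.02429 × 1.061 = 0.02577 m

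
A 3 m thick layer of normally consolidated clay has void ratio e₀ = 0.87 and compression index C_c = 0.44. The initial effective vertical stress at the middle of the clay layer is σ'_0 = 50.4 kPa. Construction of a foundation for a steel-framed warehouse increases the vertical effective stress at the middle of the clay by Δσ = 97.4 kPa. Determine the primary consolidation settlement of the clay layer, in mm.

Final effective stress: σ'_f = σ'_0 + Δσ = 50.4 + 97.4 = 147.8 kPa.
Normally consolidated clay, so the full stress increment lies on the virgin compression line:
S_c = C_c·H/(1+e₀)·log₁₀(σ'_f/σ'_0) = 0.44×3/(1+0.87)×log₁₀(147.8/50.4)
    = 0.70588 × 0.46724 = 0.3298 m

S_c ≈ 330 mm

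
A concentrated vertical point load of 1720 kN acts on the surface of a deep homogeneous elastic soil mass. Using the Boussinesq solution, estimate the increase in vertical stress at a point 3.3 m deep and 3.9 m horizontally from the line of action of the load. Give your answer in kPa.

Boussinesq vertical stress below a point load on an elastic half-space:
Δσ_z = 3P/(2πz²) · [1 + (r/z)²]^(−5/2)
r/z = 3.9/3.3 = 1.1818; [1+(r/z)²]^(−5/2) = 0.11245.
Δσ_z = 3×1720/(2π×3.3²) × 0.11245 = 75.412 × 0.11245 = 8.48 kPa

Δσ_z ≈ 8.48 kPa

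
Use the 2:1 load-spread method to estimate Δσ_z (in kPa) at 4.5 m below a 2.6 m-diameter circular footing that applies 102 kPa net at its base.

By the 2:1 method the load spreads at 1 horizontal : 2 vertical, so at depth z the loaded area has grown by z in each plan dimension:
Δσ ≈ qD²/(D+z)² = 102×2.6²/(2.6+4.5)² = 13.678 kPa

Δσ_z ≈ 13.7 kPa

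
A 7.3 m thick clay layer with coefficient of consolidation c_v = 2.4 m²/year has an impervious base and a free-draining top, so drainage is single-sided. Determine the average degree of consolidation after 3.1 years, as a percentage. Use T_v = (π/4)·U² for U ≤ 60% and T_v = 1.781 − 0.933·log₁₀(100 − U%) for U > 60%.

U ≈ 42.2 %

Drainage path length: H_d = H = 7.3 m (single drainage).
T_v = c_v·t/H_d² = 2.4×3.1/7.3² = 0.13961.
T_v = 0.13961 corresponds to the U ≤ 60% branch:
U = √(4T_v/π) = 0.4216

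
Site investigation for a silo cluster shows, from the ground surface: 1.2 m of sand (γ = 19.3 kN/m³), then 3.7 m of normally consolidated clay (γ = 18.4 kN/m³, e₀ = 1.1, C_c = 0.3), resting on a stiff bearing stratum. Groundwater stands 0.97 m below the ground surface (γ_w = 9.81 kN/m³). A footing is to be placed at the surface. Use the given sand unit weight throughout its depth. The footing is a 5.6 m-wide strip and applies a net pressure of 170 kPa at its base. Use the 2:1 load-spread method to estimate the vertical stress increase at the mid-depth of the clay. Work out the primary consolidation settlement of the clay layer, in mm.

Mid-depth of clay below the ground surface: z = 1.2 + 3.7/2 = 3.05 m.
Total vertical stress at mid-clay: σ_v = 19.3×1.2 + 18.4×1.85 = 57.2 kPa.
Pore pressure: u = 9.81×(3.05 − 0.97) = 20.405 kPa.
Initial effective stress: σ'_0 = σ_v − u = 57.2 − 20.405 = 36.795 kPa.
Stress increase at mid-clay by the 2:1 spreading method:
Δσ = qB/(B+z) = 170×5.6/(5.6+3.05) = 110.06 kPa
Final effective stress: σ'_f = σ'_0 + Δσ = 36.795 + 110.06 = 146.86 kPa.
Normally consolidated clay, so the full stress increment lies on the virgin compression line:
S_c = C_c·H/(1+e₀)·log₁₀(σ'_f/σ'_0) = 0.3×3.7/(1+1.1)×log₁₀(146.86/36.795)
    = 0.52857 × 0.60111 = 0.3177 m

S_c ≈ 318 mm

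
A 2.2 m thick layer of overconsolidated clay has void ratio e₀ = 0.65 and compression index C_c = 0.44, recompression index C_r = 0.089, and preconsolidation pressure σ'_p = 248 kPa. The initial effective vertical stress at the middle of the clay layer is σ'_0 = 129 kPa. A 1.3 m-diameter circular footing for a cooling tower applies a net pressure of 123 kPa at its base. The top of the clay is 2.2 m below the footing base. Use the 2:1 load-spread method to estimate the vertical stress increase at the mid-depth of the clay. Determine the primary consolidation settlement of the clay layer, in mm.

S_c ≈ 3.78 mm

Mid-depth of clay below the footing base: z = 2.2 + 2.2/2 = 3.3 m.
Stress increase at mid-clay by the 2:1 spreading method:
Δσ ≈ qD²/(D+z)² = 123×1.3²/(1.3+3.3)² = 9.8237 kPa
Final effective stress: σ'_f = 129 + 9.8237 = 138.82 kPa.
σ'_f = 138.82 ≤ σ'_p = 248 kPa, so the clay remains overconsolidated and only the recompression index applies:
S_c = C_r·H/(1+e₀)·log₁₀(σ'_f/σ'_0) = 0.089×2.2/1.65×log₁₀(138.82/129)
    = 0.11866 × 0.031862 = 0.003781 m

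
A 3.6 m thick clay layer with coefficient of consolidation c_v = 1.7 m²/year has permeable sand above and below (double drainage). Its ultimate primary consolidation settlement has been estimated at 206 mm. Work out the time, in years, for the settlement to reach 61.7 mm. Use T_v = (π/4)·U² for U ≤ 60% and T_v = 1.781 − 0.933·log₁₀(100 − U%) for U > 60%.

Drainage path length: H_d = H/2 = 1.8 m (double drainage).
U = S(t)/S_ult = 61.7/206 = 0.2995.
U ≤ 60%: T_v = (π/4)·U² = (π/4)×0.29951² = 0.070457.
t = T_v·H_d²/c_v = 0.070457×1.8²/1.7 = 0.1343 years.

t ≈ 0.134 years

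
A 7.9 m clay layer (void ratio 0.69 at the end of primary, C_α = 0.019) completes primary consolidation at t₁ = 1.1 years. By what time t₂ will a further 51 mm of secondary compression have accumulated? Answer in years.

t₂ ≈ 4.13 years

S_s = C_α·H/(1+e_p)·log₁₀(t₂/t₁) ⇒ log₁₀(t₂/t₁) = S_s·(1+e_p)/(C_α·H).
log₁₀(t₂/t₁) = 0.051 × (1+0.69) / (0.019×7.9) = 0.5742
t₂ = t₁ × 10^0.5742 = 1.1 × 3.752 = 4.127 years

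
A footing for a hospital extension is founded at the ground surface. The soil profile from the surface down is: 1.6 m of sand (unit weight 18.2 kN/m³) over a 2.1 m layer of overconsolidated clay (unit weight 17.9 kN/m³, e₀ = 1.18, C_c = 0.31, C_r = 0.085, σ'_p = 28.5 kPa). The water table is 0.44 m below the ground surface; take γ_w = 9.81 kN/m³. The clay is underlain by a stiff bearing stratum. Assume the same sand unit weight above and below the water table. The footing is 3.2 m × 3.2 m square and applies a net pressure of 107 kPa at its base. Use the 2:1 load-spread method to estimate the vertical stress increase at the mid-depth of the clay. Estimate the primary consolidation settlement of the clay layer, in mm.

S_c ≈ 95.7 mm

Mid-depth of clay below the ground surface: z = 1.6 + 2.1/2 = 2.65 m.
Total vertical stress at mid-clay: σ_v = 18.2×1.6 + 17.9×1.05 = 47.915 kPa.
Pore pressure: u = 9.81×(2.65 − 0.44) = 21.68 kPa.
Initial effective stress: σ'_0 = σ_v − u = 47.915 − 21.68 = 26.235 kPa.
Stress increase at mid-clay by the 2:1 spreading method:
Δσ = qBL/((B+z)(L+z)) = 107×3.2×3.2/((3.2+2.65)(3.2+2.65)) = 32.016 kPa
Final effective stress: σ'_f = 26.235 + 32.016 = 58.251 kPa.
σ'_f = 58.251 > σ'_p = 28.5 kPa, so the stress path crosses the preconsolidation pressure — recompression up to σ'_p, then virgin compression beyond:
S_c = H/(1+e₀)·[C_r·log₁₀(σ'_p/σ'_0) + C_c·log₁₀(σ'_f/σ'_p)]
    = 2.1/2.18 × [0.085×log₁₀(28.5/26.235) + 0.31×log₁₀(58.251/28.5)]
    = 0.9633 × [0.0030569 + 0.096242] = 0.09565 m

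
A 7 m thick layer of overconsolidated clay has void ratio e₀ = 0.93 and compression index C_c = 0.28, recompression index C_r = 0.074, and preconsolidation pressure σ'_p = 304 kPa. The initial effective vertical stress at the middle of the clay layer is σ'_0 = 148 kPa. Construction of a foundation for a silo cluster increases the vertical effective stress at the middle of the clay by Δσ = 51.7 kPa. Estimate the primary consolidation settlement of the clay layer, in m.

S_c ≈ 0.0349 m

Final effective stress: σ'_f = 148 + 51.7 = 199.7 kPa.
σ'_f = 199.7 ≤ σ'_p = 304 kPa, so the clay remains overconsolidated and only the recompression index applies:
S_c = C_r·H/(1+e₀)·log₁₀(σ'_f/σ'_0) = 0.074×7/1.93×log₁₀(199.7/148)
    = 0.26839 × 0.13012 = 0.03492 m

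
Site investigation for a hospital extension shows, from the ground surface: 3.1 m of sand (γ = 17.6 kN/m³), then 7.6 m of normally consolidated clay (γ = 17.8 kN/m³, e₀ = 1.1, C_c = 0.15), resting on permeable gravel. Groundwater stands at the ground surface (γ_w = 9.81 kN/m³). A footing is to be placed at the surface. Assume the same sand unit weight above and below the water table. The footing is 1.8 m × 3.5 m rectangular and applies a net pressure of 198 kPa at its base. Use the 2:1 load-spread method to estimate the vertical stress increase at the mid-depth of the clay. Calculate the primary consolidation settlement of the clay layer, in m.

Mid-depth of clay below the ground surface: z = 3.1 + 7.6/2 = 6.9 m.
Total vertical stress at mid-clay: σ_v = 17.6×3.1 + 17.8×3.8 = 122.2 kPa.
Pore pressure: u = 9.81×(6.9 − 0) = 67.689 kPa.
Initial effective stress: σ'_0 = σ_v − u = 122.2 − 67.689 = 54.511 kPa.
Stress increase at mid-clay by the 2:1 spreading method:
Δσ = qBL/((B+z)(L+z)) = 198×1.8×3.5/((1.8+6.9)(3.5+6.9)) = 13.786 kPa
Final effective stress: σ'_f = σ'_0 + Δσ = 54.511 + 13.786 = 68.297 kPa.
Normally consolidated clay, so the full stress increment lies on the virgin compression line:
S_c = C_c·H/(1+e₀)·log₁₀(σ'_f/σ'_0) = 0.15×7.6/(1+1.1)×log₁₀(68.297/54.511)
    = 0.54286 × 0.097917 = 0.05316 m

S_c ≈ 0.0532 m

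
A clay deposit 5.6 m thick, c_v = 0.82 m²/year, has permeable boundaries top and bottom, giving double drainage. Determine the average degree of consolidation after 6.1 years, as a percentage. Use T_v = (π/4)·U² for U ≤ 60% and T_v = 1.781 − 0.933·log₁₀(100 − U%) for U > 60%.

Drainage path length: H_d = H/2 = 2.8 m (double drainage).
T_v = c_v·t/H_d² = 0.82×6.1/2.8² = 0.63801.
T_v = 0.63801 corresponds to the U > 60% branch:
U = 1 − 10^((1.781 − T_v)/0.933)/100 = 0.8321

U ≈ 83.2 %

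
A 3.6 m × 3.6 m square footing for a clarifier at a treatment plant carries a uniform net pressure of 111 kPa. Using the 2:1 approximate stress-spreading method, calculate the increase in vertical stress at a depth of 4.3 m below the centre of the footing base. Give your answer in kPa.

Δσ_z ≈ 23.1 kPa

By the 2:1 method the load spreads at 1 horizontal : 2 vertical, so at depth z the loaded area has grown by z in each plan dimension:
Δσ = qBL/((B+z)(L+z)) = 111×3.6×3.6/((3.6+4.3)(3.6+4.3)) = 23.05 kPa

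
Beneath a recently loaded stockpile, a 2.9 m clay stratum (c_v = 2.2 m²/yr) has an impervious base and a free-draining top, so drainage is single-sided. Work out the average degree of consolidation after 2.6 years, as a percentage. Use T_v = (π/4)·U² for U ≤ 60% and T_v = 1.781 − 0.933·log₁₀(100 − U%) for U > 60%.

U ≈ 84.9 %

Drainage path length: H_d = H = 2.9 m (single drainage).
T_v = c_v·t/H_d² = 2.2×2.6/2.9² = 0.68014.
T_v = 0.68014 corresponds to the U > 60% branch:
U = 1 − 10^((1.781 − T_v)/0.933)/100 = 0.8487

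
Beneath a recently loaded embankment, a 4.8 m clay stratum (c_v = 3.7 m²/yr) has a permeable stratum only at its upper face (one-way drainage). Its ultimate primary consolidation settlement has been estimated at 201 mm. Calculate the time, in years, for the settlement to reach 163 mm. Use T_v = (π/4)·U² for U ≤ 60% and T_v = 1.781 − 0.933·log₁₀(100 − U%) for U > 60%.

Drainage path length: H_d = H = 4.8 m (single drainage).
U = S(t)/S_ult = 163/201 = 0.8109.
U > 60%: T_v = 1.781 − 0.933·log₁₀(100 − 81.095) = 0.58994.
t = T_v·H_d²/c_v = 0.58994×4.8²/3.7 = 3.674 years.

t ≈ 3.67 years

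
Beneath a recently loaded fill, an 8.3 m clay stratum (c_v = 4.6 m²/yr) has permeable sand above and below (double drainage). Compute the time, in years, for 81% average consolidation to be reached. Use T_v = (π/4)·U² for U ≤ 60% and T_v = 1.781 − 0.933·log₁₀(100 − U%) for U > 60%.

t ≈ 2.2 years

Drainage path length: H_d = H/2 = 4.15 m (double drainage).
U > 60%: T_v = 1.781 − 0.933·log₁₀(100 − 81) = 0.58792.
t = T_v·H_d²/c_v = 0.58792×4.15²/4.6 = 2.201 years.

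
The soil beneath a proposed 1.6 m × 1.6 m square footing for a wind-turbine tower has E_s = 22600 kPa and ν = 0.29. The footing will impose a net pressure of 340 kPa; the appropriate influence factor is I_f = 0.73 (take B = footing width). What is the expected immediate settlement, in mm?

S_e ≈ 16.1 mm

Immediate (elastic) settlement: S_e = q·B·(1−ν²)/E_s · I_f.
S_e = 340 × 1.6 × (1 − 0.29²) / 22600 × 0.73
    = 340 × 1.6 × 0.9159 / 22600 × 0.73
    = 0.01609 m = 16.09 mm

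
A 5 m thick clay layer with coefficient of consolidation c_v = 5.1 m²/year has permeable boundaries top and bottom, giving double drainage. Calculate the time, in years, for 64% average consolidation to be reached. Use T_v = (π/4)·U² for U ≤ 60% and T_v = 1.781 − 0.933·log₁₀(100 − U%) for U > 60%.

Drainage path length: H_d = H/2 = 2.5 m (double drainage).
U > 60%: T_v = 1.781 − 0.933·log₁₀(100 − 64) = 0.32897.
t = T_v·H_d²/c_v = 0.32897×2.5²/5.1 = 0.4031 years.

t ≈ 0.403 years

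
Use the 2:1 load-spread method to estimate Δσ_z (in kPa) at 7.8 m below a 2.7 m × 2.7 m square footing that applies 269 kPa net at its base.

By the 2:1 method the load spreads at 1 horizontal : 2 vertical, so at depth z the loaded area has grown by z in each plan dimension:
Δσ = qBL/((B+z)(L+z)) = 269×2.7×2.7/((2.7+7.8)(2.7+7.8)) = 17.787 kPa

Δσ_z ≈ 17.8 kPa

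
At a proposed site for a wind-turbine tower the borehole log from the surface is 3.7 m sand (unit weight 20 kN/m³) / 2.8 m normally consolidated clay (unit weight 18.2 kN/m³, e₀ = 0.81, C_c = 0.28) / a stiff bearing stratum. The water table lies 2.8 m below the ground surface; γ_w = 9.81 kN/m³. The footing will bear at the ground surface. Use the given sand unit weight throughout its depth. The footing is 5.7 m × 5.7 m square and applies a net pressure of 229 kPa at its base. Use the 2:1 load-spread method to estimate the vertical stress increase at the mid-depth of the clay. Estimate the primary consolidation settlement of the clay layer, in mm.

S_c ≈ 114 mm

Mid-depth of clay below the ground surface: z = 3.7 + 2.8/2 = 5.1 m.
Total vertical stress at mid-clay: σ_v = 20×3.7 + 18.2×1.4 = 99.48 kPa.
Pore pressure: u = 9.81×(5.1 − 2.8) = 22.563 kPa.
Initial effective stress: σ'_0 = σ_v − u = 99.48 − 22.563 = 76.917 kPa.
Stress increase at mid-clay by the 2:1 spreading method:
Δσ = qBL/((B+z)(L+z)) = 229×5.7×5.7/((5.7+5.1)(5.7+5.1)) = 63.788 kPa
Final effective stress: σ'_f = σ'_0 + Δσ = 76.917 + 63.788 = 140.7 kPa.
Normally consolidated clay, so the full stress increment lies on the virgin compression line:
S_c = C_c·H/(1+e₀)·log₁₀(σ'_f/σ'_0) = 0.28×2.8/(1+0.81)×log₁₀(140.7/76.917)
    = 0.43315 × 0.26227 = 0.1136 m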